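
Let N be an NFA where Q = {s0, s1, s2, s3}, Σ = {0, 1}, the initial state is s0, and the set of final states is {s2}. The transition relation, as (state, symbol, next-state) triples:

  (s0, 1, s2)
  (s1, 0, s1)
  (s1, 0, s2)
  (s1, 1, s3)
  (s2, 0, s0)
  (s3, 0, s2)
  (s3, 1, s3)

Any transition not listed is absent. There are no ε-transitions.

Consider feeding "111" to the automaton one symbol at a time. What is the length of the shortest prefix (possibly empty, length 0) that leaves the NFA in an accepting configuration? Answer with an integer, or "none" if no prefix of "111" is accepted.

1

Start in {s0}.
Read '1': {s0} → {s2}.
None of the earlier sets intersect F, but {s2} does.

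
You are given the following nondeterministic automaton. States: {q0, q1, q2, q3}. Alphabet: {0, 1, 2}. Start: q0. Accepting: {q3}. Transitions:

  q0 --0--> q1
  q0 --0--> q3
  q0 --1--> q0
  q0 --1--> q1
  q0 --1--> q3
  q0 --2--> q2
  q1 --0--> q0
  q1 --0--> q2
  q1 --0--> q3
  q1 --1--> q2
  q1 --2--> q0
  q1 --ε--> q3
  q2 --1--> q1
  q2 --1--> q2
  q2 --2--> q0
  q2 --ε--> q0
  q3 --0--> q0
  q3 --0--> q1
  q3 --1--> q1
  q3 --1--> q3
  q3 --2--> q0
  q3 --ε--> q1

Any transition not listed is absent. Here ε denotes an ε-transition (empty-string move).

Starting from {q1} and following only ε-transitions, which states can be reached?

Begin with {q1}.
ε-move q1 → q3; add q3.

{q1, q3}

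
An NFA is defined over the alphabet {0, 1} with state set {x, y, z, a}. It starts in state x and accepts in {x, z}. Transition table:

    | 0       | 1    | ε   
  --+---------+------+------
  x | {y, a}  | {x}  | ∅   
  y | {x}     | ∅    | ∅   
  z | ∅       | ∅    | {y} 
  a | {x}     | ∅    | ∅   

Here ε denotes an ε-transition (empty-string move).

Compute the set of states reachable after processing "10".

{y, a}

Start in {x}.
Read '1': x→{x}; now {x}.
Read '0': x→{y, a}; now {y, a}.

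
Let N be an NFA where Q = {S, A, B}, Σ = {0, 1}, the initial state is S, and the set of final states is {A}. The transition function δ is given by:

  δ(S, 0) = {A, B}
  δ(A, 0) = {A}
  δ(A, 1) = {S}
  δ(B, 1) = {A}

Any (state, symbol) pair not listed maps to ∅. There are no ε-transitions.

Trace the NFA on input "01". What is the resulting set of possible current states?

{S, A}

Start in {S}.
Read '0': {S} → {A, B}.
Read '1': {A, B} → {S, A}.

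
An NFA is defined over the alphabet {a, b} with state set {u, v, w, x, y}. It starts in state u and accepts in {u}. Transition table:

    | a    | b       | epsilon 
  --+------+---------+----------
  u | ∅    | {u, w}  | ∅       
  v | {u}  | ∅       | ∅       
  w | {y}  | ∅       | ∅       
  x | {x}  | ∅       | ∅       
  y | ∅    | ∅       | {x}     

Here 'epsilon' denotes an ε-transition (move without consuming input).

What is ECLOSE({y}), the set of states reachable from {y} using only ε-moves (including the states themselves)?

{x, y}

Begin with {y}.
ε-move y → x; add x.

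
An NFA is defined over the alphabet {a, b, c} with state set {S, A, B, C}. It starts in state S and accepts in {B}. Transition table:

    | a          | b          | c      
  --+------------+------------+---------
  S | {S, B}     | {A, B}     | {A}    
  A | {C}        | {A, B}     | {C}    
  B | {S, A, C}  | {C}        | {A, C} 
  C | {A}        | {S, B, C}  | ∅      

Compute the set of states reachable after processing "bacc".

Start in {S}.
Read 'b': S→{A, B}; now {A, B}.
Read 'a': A→{C}, B→{S, A, C}; now {S, A, C}.
Read 'c': S→{A}, A→{C}, C→∅; now {A, C}.
Read 'c': A→{C}, C→∅; now {C}.

{C}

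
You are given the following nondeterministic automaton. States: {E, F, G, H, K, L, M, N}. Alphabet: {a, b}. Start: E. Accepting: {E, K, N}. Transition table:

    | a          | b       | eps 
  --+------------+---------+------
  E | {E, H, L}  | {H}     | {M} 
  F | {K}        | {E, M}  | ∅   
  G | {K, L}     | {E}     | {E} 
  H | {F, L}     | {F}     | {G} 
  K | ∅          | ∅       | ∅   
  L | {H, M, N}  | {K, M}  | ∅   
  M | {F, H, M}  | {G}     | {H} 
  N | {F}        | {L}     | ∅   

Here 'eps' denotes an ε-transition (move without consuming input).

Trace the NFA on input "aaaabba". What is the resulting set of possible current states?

{E, F, G, H, K, L, M}

Start: ε-closure({E}) = {E, G, H, M}.
Read 'a': E→{E, H, L}, G→{K, L}, H→{F, L}, M→{F, H, M}; union {E, F, H, K, L, M}; ε-closure = {E, F, G, H, K, L, M}.
Read 'a': E→{E, H, L}, F→{K}, G→{K, L}, H→{F, L}, K→∅, L→{H, M, N}, M→{F, H, M}; union {E, F, H, K, L, M, N}; ε-closure = {E, F, G, H, K, L, M, N}.
Read 'a': E→{E, H, L}, F→{K}, G→{K, L}, H→{F, L}, K→∅, L→{H, M, N}, M→{F, H, M}, N→{F}; union {E, F, H, K, L, M, N}; ε-closure = {E, F, G, H, K, L, M, N}.
Read 'a': E→{E, H, L}, F→{K}, G→{K, L}, H→{F, L}, K→∅, L→{H, M, N}, M→{F, H, M}, N→{F}; union {E, F, H, K, L, M, N}; ε-closure = {E, F, G, H, K, L, M, N}.
Read 'b': E→{H}, F→{E, M}, G→{E}, H→{F}, K→∅, L→{K, M}, M→{G}, N→{L}; now {E, F, G, H, K, L, M}.
Read 'b': E→{H}, F→{E, M}, G→{E}, H→{F}, K→∅, L→{K, M}, M→{G}; now {E, F, G, H, K, M}.
Read 'a': E→{E, H, L}, F→{K}, G→{K, L}, H→{F, L}, K→∅, M→{F, H, M}; union {E, F, H, K, L, M}; ε-closure = {E, F, G, H, K, L, M}.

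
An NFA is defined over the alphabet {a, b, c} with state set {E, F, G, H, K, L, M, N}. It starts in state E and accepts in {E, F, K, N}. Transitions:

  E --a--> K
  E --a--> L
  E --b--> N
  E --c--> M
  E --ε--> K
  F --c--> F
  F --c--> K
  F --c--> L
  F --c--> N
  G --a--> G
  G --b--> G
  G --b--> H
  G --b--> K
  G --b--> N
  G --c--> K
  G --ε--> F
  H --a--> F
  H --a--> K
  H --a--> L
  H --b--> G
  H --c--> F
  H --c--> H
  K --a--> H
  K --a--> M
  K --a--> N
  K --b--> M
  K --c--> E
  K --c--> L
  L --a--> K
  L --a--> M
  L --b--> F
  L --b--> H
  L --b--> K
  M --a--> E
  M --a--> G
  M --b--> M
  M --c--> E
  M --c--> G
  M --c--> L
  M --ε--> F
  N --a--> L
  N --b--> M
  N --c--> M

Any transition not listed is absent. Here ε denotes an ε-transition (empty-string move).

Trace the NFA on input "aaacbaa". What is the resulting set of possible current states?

Start: ε-closure({E}) = {E, K}.
Read 'a': E→{K, L}, K→{H, M, N}; union {H, K, L, M, N}; ε-closure = {F, H, K, L, M, N}.
Read 'a': F→∅, H→{F, K, L}, K→{H, M, N}, L→{K, M}, M→{E, G}, N→{L}; now {E, F, G, H, K, L, M, N}.
Read 'a': E→{K, L}, F→∅, G→{G}, H→{F, K, L}, K→{H, M, N}, L→{K, M}, M→{E, G}, N→{L}; now {E, F, G, H, K, L, M, N}.
Read 'c': E→{M}, F→{F, K, L, N}, G→{K}, H→{F, H}, K→{E, L}, L→∅, M→{E, G, L}, N→{M}; now {E, F, G, H, K, L, M, N}.
Read 'b': E→{N}, F→∅, G→{G, H, K, N}, H→{G}, K→{M}, L→{F, H, K}, M→{M}, N→{M}; now {F, G, H, K, M, N}.
Read 'a': F→∅, G→{G}, H→{F, K, L}, K→{H, M, N}, M→{E, G}, N→{L}; now {E, F, G, H, K, L, M, N}.
Read 'a': E→{K, L}, F→∅, G→{G}, H→{F, K, L}, K→{H, M, N}, L→{K, M}, M→{E, G}, N→{L}; now {E, F, G, H, K, L, M, N}.

{E, F, G, H, K, L, M, N}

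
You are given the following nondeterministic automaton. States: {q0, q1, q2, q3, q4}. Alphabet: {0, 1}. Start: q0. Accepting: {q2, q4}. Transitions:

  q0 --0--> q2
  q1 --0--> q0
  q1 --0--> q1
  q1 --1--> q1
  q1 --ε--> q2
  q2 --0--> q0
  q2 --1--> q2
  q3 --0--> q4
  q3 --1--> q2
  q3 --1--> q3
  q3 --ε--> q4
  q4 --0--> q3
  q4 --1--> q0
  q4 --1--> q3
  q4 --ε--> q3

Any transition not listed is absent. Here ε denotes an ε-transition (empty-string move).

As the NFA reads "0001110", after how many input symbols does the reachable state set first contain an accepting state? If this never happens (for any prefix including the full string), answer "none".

1

Start in {q0}.
Read '0': q0→{q2}; now {q2}.
None of the earlier sets intersect F, but {q2} does.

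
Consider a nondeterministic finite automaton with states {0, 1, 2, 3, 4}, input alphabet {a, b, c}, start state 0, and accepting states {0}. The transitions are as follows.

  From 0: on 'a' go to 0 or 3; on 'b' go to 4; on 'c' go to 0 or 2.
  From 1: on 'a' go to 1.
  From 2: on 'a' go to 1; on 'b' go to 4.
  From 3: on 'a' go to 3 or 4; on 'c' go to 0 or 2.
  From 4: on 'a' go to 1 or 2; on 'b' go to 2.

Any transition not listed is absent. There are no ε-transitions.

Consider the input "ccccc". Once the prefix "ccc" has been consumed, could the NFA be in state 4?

Start in {0}.
Read 'c': 0→{0, 2}; now {0, 2}.
Read 'c': 0→{0, 2}, 2→∅; now {0, 2}.
Read 'c': 0→{0, 2}, 2→∅; now {0, 2}.
State 4 is not in {0, 2}.

No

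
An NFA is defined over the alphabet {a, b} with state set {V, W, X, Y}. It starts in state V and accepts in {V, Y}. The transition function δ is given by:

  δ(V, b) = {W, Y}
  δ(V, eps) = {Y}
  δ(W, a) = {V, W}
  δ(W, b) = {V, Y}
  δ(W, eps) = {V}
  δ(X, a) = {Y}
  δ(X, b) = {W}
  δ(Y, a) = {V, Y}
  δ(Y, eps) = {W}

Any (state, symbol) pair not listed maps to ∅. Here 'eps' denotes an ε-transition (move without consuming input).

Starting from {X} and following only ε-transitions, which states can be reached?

Begin with {X}.
No ε-moves leave this set, so the closure equals the set itself.

{X}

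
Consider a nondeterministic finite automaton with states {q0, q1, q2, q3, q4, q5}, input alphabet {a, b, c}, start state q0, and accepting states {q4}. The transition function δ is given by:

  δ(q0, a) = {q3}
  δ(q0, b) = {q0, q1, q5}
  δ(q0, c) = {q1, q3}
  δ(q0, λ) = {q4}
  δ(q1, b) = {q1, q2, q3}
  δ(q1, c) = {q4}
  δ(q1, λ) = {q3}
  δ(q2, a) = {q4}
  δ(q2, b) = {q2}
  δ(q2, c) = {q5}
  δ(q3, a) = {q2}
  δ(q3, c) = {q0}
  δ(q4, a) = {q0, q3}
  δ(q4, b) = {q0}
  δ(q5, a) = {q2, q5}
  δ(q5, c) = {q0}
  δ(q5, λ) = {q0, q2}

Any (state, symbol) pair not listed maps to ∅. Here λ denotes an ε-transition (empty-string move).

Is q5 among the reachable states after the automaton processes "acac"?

Yes

Start: ε-closure({q0}) = {q0, q4}.
Read 'a': q0→{q3}, q4→{q0, q3}; union {q0, q3}; ε-closure = {q0, q3, q4}.
Read 'c': q0→{q1, q3}, q3→{q0}, q4→∅; union {q0, q1, q3}; ε-closure = {q0, q1, q3, q4}.
Read 'a': q0→{q3}, q1→∅, q3→{q2}, q4→{q0, q3}; union {q0, q2, q3}; ε-closure = {q0, q2, q3, q4}.
Read 'c': q0→{q1, q3}, q2→{q5}, q3→{q0}, q4→∅; union {q0, q1, q3, q5}; ε-closure = {q0, q1, q2, q3, q4, q5}.
State q5 is in {q0, q1, q2, q3, q4, q5}.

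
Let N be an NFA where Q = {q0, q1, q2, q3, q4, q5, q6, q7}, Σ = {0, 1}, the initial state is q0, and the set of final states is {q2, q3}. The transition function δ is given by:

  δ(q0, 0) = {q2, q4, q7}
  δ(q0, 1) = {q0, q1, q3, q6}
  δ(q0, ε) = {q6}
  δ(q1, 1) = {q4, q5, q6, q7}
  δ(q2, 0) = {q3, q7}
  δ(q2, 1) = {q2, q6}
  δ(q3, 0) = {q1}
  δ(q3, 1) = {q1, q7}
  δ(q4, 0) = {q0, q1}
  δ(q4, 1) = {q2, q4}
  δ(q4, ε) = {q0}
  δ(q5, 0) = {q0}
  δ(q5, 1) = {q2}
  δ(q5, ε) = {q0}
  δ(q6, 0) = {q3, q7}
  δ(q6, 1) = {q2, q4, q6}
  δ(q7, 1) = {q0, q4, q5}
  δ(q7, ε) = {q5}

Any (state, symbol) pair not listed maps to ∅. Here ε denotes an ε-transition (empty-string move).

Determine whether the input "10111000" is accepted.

Yes

Start: ε-closure({q0}) = {q0, q6}.
Read '1': q0→{q0, q1, q3, q6}, q6→{q2, q4, q6}; now {q0, q1, q2, q3, q4, q6}.
Read '0': q0→{q2, q4, q7}, q1→∅, q2→{q3, q7}, q3→{q1}, q4→{q0, q1}, q6→{q3, q7}; union {q0, q1, q2, q3, q4, q7}; ε-closure = {q0, q1, q2, q3, q4, q5, q6, q7}.
Read '1': q0→{q0, q1, q3, q6}, q1→{q4, q5, q6, q7}, q2→{q2, q6}, q3→{q1, q7}, q4→{q2, q4}, q5→{q2}, q6→{q2, q4, q6}, q7→{q0, q4, q5}; now {q0, q1, q2, q3, q4, q5, q6, q7}.
Read '1': q0→{q0, q1, q3, q6}, q1→{q4, q5, q6, q7}, q2→{q2, q6}, q3→{q1, q7}, q4→{q2, q4}, q5→{q2}, q6→{q2, q4, q6}, q7→{q0, q4, q5}; now {q0, q1, q2, q3, q4, q5, q6, q7}.
Read '1': q0→{q0, q1, q3, q6}, q1→{q4, q5, q6, q7}, q2→{q2, q6}, q3→{q1, q7}, q4→{q2, q4}, q5→{q2}, q6→{q2, q4, q6}, q7→{q0, q4, q5}; now {q0, q1, q2, q3, q4, q5, q6, q7}.
Read '0': q0→{q2, q4, q7}, q1→∅, q2→{q3, q7}, q3→{q1}, q4→{q0, q1}, q5→{q0}, q6→{q3, q7}, q7→∅; union {q0, q1, q2, q3, q4, q7}; ε-closure = {q0, q1, q2, q3, q4, q5, q6, q7}.
Read '0': q0→{q2, q4, q7}, q1→∅, q2→{q3, q7}, q3→{q1}, q4→{q0, q1}, q5→{q0}, q6→{q3, q7}, q7→∅; union {q0, q1, q2, q3, q4, q7}; ε-closure = {q0, q1, q2, q3, q4, q5, q6, q7}.
Read '0': q0→{q2, q4, q7}, q1→∅, q2→{q3, q7}, q3→{q1}, q4→{q0, q1}, q5→{q0}, q6→{q3, q7}, q7→∅; union {q0, q1, q2, q3, q4, q7}; ε-closure = {q0, q1, q2, q3, q4, q5, q6, q7}.
The final set {q0, q1, q2, q3, q4, q5, q6, q7} contains the accepting states q2, q3.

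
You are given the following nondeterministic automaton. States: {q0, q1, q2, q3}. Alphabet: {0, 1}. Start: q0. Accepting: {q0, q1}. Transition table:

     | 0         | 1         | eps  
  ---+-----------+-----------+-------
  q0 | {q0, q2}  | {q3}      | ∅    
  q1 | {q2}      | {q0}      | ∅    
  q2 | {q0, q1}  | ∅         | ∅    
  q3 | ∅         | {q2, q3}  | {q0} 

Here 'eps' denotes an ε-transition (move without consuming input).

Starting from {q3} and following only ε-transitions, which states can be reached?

Begin with {q3}.
ε-move q3 → q0; add q0.

{q0, q3}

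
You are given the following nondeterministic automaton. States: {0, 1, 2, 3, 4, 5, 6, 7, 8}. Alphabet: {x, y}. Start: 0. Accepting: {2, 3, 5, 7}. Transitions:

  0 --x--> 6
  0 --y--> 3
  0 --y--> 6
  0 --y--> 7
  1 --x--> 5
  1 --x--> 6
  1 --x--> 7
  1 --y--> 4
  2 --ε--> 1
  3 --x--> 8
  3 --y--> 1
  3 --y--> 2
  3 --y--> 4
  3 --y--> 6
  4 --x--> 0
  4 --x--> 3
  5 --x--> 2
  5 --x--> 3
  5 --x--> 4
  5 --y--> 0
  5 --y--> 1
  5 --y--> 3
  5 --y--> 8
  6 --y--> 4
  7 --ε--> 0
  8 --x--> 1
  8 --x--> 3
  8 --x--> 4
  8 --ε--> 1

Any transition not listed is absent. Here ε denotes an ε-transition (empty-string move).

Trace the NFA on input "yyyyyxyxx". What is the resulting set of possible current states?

Start in {0}.
Read 'y': 0→{3, 6, 7}; union {3, 6, 7}; ε-closure = {0, 3, 6, 7}.
Read 'y': 0→{3, 6, 7}, 3→{1, 2, 4, 6}, 6→{4}, 7→∅; union {1, 2, 3, 4, 6, 7}; ε-closure = {0, 1, 2, 3, 4, 6, 7}.
Read 'y': 0→{3, 6, 7}, 1→{4}, 2→∅, 3→{1, 2, 4, 6}, 4→∅, 6→{4}, 7→∅; union {1, 2, 3, 4, 6, 7}; ε-closure = {0, 1, 2, 3, 4, 6, 7}.
Read 'y': 0→{3, 6, 7}, 1→{4}, 2→∅, 3→{1, 2, 4, 6}, 4→∅, 6→{4}, 7→∅; union {1, 2, 3, 4, 6, 7}; ε-closure = {0, 1, 2, 3, 4, 6, 7}.
Read 'y': 0→{3, 6, 7}, 1→{4}, 2→∅, 3→{1, 2, 4, 6}, 4→∅, 6→{4}, 7→∅; union {1, 2, 3, 4, 6, 7}; ε-closure = {0, 1, 2, 3, 4, 6, 7}.
Read 'x': 0→{6}, 1→{5, 6, 7}, 2→∅, 3→{8}, 4→{0, 3}, 6→∅, 7→∅; union {0, 3, 5, 6, 7, 8}; ε-closure = {0, 1, 3, 5, 6, 7, 8}.
Read 'y': 0→{3, 6, 7}, 1→{4}, 3→{1, 2, 4, 6}, 5→{0, 1, 3, 8}, 6→{4}, 7→∅, 8→∅; now {0, 1, 2, 3, 4, 6, 7, 8}.
Read 'x': 0→{6}, 1→{5, 6, 7}, 2→∅, 3→{8}, 4→{0, 3}, 6→∅, 7→∅, 8→{1, 3, 4}; now {0, 1, 3, 4, 5, 6, 7, 8}.
Read 'x': 0→{6}, 1→{5, 6, 7}, 3→{8}, 4→{0, 3}, 5→{2, 3, 4}, 6→∅, 7→∅, 8→{1, 3, 4}; now {0, 1, 2, 3, 4, 5, 6, 7, 8}.

{0, 1, 2, 3, 4, 5, 6, 7, 8}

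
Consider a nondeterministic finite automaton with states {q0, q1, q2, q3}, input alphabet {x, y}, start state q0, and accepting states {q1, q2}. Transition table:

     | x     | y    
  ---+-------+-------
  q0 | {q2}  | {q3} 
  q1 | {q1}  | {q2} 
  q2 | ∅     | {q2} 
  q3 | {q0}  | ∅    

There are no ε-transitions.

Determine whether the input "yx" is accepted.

No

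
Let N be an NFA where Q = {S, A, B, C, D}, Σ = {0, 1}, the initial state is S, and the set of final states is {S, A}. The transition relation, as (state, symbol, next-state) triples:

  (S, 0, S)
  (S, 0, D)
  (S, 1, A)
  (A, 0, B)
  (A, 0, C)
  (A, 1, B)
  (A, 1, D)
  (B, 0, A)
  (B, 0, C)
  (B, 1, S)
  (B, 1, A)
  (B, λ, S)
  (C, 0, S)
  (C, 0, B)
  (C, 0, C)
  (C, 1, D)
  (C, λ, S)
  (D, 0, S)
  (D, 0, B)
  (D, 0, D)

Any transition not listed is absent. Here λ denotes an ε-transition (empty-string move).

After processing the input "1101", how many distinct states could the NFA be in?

4

Start in {S}.
Read '1': {S} → {A}.
Read '1': {A} → {S, B, D}.
Read '0': {S, B, D} → {S, A, B, C, D}.
Read '1': {S, A, B, C, D} → {S, A, B, D}.
That set has 4 states.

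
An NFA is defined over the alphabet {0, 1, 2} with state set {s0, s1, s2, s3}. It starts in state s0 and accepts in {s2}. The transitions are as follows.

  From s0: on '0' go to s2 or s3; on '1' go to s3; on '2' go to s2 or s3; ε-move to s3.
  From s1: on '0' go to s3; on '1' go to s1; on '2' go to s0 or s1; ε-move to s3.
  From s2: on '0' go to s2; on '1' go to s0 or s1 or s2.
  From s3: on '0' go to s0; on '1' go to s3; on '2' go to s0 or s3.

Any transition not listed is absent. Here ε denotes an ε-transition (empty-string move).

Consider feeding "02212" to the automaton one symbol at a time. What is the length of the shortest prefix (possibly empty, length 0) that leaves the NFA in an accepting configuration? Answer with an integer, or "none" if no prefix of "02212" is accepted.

Start: ε-closure({s0}) = {s0, s3}.
Read '0': {s0, s3} → {s0, s2, s3}.
None of the earlier sets intersect F, but {s0, s2, s3} does.

1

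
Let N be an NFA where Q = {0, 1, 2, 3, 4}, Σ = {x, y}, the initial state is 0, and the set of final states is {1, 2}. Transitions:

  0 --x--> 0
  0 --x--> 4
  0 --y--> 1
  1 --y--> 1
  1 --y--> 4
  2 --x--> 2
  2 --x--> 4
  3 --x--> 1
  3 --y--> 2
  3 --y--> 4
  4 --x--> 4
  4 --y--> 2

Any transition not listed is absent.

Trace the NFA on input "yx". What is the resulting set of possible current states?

∅

Start in {0}.
Read 'y': 0→{1}; now {1}.
Read 'x': 1→∅; now ∅.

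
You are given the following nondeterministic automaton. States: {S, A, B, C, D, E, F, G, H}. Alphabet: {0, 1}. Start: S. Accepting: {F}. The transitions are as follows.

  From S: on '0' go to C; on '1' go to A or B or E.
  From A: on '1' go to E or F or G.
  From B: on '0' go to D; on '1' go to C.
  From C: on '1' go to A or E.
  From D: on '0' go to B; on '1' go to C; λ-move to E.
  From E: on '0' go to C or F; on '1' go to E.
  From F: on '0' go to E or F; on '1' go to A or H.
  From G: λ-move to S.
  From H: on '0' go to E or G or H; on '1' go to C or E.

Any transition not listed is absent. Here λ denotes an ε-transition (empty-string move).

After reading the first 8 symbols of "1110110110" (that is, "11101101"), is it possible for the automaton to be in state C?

No

Start in {S}.
Read '1': S→{A, B, E}; now {A, B, E}.
Read '1': A→{E, F, G}, B→{C}, E→{E}; union {C, E, F, G}; ε-closure = {S, C, E, F, G}.
Read '1': S→{A, B, E}, C→{A, E}, E→{E}, F→{A, H}, G→∅; now {A, B, E, H}.
Read '0': A→∅, B→{D}, E→{C, F}, H→{E, G, H}; union {C, D, E, F, G, H}; ε-closure = {S, C, D, E, F, G, H}.
Read '1': S→{A, B, E}, C→{A, E}, D→{C}, E→{E}, F→{A, H}, G→∅, H→{C, E}; now {A, B, C, E, H}.
Read '1': A→{E, F, G}, B→{C}, C→{A, E}, E→{E}, H→{C, E}; union {A, C, E, F, G}; ε-closure = {S, A, C, E, F, G}.
Read '0': S→{C}, A→∅, C→∅, E→{C, F}, F→{E, F}, G→∅; now {C, E, F}.
Read '1': C→{A, E}, E→{E}, F→{A, H}; now {A, E, H}.
State C is not in {A, E, H}.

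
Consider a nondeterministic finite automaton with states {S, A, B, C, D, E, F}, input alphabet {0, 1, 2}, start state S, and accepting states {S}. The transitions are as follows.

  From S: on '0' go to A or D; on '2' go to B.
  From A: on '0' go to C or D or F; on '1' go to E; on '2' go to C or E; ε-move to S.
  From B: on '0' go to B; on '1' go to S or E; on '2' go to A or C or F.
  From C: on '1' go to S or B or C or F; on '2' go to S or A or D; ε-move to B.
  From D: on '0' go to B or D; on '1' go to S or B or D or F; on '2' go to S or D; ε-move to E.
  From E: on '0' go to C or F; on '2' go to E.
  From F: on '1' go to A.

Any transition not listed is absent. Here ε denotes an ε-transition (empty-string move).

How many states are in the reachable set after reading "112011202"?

Start in {S}.
Read '1': S→∅; now ∅.
The set is empty and remains empty for the remaining 8 symbols.
That set has 0 states.

0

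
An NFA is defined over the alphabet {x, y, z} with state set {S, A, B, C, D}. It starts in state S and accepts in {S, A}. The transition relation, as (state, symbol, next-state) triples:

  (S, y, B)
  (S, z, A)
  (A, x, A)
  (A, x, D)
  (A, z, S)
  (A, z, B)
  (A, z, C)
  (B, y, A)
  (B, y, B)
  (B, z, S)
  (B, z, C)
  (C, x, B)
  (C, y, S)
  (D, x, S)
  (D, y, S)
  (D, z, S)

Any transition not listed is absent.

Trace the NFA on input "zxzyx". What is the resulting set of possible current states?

{A, D}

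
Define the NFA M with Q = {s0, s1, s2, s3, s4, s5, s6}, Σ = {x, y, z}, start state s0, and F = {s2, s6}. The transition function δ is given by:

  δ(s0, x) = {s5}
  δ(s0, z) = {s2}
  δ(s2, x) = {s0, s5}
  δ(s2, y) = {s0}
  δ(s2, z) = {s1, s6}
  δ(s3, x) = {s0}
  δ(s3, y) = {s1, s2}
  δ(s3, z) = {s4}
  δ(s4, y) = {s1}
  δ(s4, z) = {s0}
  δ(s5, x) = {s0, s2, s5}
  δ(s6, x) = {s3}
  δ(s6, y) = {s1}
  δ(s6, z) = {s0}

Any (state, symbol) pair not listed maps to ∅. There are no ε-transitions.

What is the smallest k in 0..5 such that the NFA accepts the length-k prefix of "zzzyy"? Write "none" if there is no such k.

1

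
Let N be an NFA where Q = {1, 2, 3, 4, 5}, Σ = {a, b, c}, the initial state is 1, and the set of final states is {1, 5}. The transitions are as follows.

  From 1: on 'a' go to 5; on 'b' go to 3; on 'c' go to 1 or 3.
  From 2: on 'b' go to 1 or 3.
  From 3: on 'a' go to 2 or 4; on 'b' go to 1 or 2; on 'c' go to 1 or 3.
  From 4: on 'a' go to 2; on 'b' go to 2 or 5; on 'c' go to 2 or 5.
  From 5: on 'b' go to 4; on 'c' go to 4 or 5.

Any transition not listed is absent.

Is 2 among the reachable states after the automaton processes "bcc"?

Start in {1}.
Read 'b': {1} → {3}.
Read 'c': {3} → {1, 3}.
Read 'c': {1, 3} → {1, 3}.
State 2 is not in {1, 3}.

No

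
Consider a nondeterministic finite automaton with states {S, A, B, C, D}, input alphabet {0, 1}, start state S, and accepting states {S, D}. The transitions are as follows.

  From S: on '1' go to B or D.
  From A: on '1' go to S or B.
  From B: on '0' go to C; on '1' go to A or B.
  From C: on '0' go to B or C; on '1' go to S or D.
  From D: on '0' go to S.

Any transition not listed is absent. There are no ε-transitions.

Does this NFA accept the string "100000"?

No

Start in {S}.
Read '1': {S} → {B, D}.
Read '0': {B, D} → {S, C}.
Read '0': {S, C} → {B, C}.
Read '0': {B, C} → {B, C}.
Read '0': {B, C} → {B, C}.
Read '0': {B, C} → {B, C}.
The final set {B, C} contains no accepting state.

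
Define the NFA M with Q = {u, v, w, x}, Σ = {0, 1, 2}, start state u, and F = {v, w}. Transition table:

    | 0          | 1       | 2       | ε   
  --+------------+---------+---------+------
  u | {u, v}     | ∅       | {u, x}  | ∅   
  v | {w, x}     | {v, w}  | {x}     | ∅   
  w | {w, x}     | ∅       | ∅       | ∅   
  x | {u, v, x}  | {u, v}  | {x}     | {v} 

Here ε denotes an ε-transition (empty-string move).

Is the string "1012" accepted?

Start in {u}.
Read '1': {u} → ∅.
The set is empty and remains empty for the remaining 3 symbols.
The final set ∅ contains no accepting state.

No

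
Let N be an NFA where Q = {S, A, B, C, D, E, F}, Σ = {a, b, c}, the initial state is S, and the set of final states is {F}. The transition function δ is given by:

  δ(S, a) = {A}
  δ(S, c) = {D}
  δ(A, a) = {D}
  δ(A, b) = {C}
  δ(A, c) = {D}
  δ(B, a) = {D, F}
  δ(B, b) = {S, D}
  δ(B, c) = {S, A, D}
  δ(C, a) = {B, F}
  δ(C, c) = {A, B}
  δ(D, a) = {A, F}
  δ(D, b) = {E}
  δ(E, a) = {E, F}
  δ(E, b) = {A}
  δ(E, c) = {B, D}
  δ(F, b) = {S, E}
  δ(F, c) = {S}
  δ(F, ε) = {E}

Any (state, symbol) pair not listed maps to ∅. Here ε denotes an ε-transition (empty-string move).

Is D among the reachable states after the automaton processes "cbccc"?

Yes

Start in {S}.
Read 'c': S→{D}; now {D}.
Read 'b': D→{E}; now {E}.
Read 'c': E→{B, D}; now {B, D}.
Read 'c': B→{S, A, D}, D→∅; now {S, A, D}.
Read 'c': S→{D}, A→{D}, D→∅; now {D}.
State D is in {D}.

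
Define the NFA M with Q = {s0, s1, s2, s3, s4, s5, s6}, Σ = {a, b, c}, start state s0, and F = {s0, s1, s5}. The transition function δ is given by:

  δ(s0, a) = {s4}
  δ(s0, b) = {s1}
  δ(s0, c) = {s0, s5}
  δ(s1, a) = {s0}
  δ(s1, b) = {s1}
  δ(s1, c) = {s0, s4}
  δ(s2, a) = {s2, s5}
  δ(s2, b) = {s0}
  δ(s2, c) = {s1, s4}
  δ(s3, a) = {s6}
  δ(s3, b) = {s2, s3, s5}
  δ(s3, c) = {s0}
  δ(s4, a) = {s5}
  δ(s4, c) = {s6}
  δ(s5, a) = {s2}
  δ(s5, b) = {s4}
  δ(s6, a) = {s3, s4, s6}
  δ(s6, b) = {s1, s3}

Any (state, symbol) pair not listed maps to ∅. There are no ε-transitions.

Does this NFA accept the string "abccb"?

Start in {s0}.
Read 'a': {s0} → {s4}.
Read 'b': {s4} → ∅.
The set is empty and remains empty for the remaining 3 symbols.
The final set ∅ contains no accepting state.

No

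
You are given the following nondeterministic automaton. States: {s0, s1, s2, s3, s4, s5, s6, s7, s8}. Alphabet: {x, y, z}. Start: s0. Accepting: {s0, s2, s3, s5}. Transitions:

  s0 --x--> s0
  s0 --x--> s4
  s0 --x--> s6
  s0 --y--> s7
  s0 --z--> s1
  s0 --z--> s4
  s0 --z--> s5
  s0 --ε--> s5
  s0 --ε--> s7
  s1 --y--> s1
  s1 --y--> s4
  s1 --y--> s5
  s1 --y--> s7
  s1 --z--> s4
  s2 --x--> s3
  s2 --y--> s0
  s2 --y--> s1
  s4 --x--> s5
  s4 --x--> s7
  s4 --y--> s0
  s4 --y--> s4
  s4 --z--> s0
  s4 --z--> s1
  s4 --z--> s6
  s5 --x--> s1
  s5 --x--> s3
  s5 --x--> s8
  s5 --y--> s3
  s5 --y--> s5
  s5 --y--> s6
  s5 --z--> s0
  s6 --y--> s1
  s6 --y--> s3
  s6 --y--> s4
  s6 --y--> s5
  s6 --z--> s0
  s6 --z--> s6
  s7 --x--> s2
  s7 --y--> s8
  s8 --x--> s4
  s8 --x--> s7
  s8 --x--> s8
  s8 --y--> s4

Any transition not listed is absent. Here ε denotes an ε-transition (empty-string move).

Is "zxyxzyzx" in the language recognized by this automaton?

Yes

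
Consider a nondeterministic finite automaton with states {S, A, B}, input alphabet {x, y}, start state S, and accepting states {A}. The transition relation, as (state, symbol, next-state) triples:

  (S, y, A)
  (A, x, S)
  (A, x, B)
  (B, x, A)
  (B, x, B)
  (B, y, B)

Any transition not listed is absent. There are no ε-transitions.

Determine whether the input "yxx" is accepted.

Yes

Start in {S}.
Read 'y': {S} → {A}.
Read 'x': {A} → {S, B}.
Read 'x': {S, B} → {A, B}.
The final set {A, B} contains the accepting state A.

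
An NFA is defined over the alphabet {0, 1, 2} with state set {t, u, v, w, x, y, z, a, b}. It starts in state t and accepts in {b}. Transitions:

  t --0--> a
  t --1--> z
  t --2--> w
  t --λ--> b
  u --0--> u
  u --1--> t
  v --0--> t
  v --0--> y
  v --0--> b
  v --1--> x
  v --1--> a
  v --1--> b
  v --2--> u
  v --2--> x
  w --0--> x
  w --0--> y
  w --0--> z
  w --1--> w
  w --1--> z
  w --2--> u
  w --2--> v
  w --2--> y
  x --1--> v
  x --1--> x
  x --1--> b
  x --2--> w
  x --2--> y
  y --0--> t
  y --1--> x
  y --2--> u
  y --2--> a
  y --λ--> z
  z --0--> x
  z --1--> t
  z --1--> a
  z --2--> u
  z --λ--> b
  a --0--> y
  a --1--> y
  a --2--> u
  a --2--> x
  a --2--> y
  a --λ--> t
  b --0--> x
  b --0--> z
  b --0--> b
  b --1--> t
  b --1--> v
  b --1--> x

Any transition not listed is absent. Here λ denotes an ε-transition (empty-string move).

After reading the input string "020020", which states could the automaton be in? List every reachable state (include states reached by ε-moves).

{t, u, x, y, z, b}

Start: ε-closure({t}) = {t, b}.
Read '0': {t, b} → {t, x, z, a, b}.
Read '2': {t, x, z, a, b} → {u, w, x, y, z, b}.
Read '0': {u, w, x, y, z, b} → {t, u, x, y, z, b}.
Read '0': {t, u, x, y, z, b} → {t, u, x, z, a, b}.
Read '2': {t, u, x, z, a, b} → {u, w, x, y, z, b}.
Read '0': {u, w, x, y, z, b} → {t, u, x, y, z, b}.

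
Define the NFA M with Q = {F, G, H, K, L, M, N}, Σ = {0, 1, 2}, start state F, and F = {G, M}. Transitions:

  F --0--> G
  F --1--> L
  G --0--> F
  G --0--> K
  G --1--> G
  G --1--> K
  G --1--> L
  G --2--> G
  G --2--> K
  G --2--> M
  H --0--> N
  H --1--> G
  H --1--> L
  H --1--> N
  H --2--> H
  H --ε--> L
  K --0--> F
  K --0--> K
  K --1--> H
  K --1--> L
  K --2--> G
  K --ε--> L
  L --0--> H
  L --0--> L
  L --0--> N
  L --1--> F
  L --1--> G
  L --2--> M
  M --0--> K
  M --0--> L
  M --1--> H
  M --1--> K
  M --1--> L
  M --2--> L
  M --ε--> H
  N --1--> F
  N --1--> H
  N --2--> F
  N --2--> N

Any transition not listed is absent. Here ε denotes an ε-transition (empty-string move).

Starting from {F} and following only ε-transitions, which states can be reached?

{F}

Begin with {F}.
No ε-moves leave this set, so the closure equals the set itself.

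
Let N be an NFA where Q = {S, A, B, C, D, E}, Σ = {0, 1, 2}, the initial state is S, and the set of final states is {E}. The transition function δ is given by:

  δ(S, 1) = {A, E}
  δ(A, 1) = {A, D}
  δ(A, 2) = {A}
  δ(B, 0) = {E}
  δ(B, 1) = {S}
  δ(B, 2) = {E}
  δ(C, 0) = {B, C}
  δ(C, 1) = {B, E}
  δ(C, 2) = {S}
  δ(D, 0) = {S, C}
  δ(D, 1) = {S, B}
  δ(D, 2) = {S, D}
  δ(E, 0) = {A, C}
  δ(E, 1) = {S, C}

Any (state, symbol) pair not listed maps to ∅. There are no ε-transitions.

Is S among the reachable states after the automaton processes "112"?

Start in {S}.
Read '1': S→{A, E}; now {A, E}.
Read '1': A→{A, D}, E→{S, C}; now {S, A, C, D}.
Read '2': S→∅, A→{A}, C→{S}, D→{S, D}; now {S, A, D}.
State S is in {S, A, D}.

Yes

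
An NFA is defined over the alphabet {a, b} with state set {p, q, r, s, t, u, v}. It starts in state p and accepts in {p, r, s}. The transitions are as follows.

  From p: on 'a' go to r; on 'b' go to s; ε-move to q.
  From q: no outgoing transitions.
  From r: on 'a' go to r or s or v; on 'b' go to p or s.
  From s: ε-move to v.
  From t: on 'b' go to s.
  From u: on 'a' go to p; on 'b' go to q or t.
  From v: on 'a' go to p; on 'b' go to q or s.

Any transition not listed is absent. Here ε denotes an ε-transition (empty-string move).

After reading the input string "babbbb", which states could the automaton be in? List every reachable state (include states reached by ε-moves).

Start: ε-closure({p}) = {p, q}.
Read 'b': p→{s}, q→∅; union {s}; ε-closure = {s, v}.
Read 'a': s→∅, v→{p}; union {p}; ε-closure = {p, q}.
Read 'b': p→{s}, q→∅; union {s}; ε-closure = {s, v}.
Read 'b': s→∅, v→{q, s}; union {q, s}; ε-closure = {q, s, v}.
Read 'b': q→∅, s→∅, v→{q, s}; union {q, s}; ε-closure = {q, s, v}.
Read 'b': q→∅, s→∅, v→{q, s}; union {q, s}; ε-closure = {q, s, v}.

{q, s, v}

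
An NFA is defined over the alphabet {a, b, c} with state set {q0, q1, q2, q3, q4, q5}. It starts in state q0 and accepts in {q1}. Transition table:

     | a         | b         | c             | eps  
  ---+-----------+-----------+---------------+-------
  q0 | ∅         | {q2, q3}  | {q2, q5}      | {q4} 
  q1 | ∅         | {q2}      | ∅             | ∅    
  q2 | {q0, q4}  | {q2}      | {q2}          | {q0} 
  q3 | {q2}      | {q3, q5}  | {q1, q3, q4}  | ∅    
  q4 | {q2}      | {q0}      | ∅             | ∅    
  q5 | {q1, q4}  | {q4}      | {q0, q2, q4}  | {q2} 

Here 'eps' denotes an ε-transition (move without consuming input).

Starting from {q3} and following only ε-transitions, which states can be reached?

Begin with {q3}.
No ε-moves leave this set, so the closure equals the set itself.

{q3}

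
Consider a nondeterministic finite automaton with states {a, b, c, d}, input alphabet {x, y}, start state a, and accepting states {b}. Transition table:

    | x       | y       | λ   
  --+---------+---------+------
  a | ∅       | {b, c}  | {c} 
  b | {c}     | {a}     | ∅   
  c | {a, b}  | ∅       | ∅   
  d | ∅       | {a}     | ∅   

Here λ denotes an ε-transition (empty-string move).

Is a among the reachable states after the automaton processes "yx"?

Start: ε-closure({a}) = {a, c}.
Read 'y': a→{b, c}, c→∅; now {b, c}.
Read 'x': b→{c}, c→{a, b}; now {a, b, c}.
State a is in {a, b, c}.

Yes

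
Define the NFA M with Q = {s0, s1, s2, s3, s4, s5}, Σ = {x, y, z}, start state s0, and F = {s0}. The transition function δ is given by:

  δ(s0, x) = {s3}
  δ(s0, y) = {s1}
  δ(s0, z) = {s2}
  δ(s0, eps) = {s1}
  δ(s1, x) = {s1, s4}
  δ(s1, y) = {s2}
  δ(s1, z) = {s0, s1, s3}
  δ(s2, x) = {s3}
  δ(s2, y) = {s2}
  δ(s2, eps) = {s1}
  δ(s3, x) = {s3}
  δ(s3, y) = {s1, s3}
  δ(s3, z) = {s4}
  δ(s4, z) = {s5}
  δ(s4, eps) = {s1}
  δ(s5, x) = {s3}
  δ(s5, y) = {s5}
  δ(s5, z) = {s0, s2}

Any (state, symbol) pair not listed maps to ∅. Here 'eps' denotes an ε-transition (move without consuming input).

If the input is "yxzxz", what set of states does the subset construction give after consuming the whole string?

Start: ε-closure({s0}) = {s0, s1}.
Read 'y': s0→{s1}, s1→{s2}; now {s1, s2}.
Read 'x': s1→{s1, s4}, s2→{s3}; now {s1, s3, s4}.
Read 'z': s1→{s0, s1, s3}, s3→{s4}, s4→{s5}; now {s0, s1, s3, s4, s5}.
Read 'x': s0→{s3}, s1→{s1, s4}, s3→{s3}, s4→∅, s5→{s3}; now {s1, s3, s4}.
Read 'z': s1→{s0, s1, s3}, s3→{s4}, s4→{s5}; now {s0, s1, s3, s4, s5}.

{s0, s1, s3, s4, s5}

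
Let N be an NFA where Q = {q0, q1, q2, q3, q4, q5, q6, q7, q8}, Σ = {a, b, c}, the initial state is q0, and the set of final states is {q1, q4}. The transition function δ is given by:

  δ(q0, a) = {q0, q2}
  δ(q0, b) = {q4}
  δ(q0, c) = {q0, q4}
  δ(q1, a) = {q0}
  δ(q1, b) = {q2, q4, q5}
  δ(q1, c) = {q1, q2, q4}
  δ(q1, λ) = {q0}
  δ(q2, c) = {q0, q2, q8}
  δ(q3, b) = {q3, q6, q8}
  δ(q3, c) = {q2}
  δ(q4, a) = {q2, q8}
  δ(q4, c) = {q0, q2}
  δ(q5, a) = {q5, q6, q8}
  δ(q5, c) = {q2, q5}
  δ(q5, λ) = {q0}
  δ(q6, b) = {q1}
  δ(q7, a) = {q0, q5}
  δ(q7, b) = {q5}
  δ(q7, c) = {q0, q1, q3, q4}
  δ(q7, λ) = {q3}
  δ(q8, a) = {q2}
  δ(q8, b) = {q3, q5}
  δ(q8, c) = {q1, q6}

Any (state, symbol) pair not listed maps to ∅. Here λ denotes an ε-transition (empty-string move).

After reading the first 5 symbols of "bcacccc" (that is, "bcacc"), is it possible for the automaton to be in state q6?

Yes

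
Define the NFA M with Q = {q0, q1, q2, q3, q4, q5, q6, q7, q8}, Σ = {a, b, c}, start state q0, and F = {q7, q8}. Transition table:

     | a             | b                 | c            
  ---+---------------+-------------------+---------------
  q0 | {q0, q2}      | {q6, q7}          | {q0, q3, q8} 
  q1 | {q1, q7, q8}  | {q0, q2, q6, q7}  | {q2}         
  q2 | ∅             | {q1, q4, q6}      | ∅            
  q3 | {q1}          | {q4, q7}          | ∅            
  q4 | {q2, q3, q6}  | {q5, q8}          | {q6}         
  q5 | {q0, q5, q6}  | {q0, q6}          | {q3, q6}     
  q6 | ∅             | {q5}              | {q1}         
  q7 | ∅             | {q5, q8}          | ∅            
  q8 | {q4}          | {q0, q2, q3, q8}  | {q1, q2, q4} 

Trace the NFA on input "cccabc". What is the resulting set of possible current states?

Start in {q0}.
Read 'c': q0→{q0, q3, q8}; now {q0, q3, q8}.
Read 'c': q0→{q0, q3, q8}, q3→∅, q8→{q1, q2, q4}; now {q0, q1, q2, q3, q4, q8}.
Read 'c': q0→{q0, q3, q8}, q1→{q2}, q2→∅, q3→∅, q4→{q6}, q8→{q1, q2, q4}; now {q0, q1, q2, q3, q4, q6, q8}.
Read 'a': q0→{q0, q2}, q1→{q1, q7, q8}, q2→∅, q3→{q1}, q4→{q2, q3, q6}, q6→∅, q8→{q4}; now {q0, q1, q2, q3, q4, q6, q7, q8}.
Read 'b': q0→{q6, q7}, q1→{q0, q2, q6, q7}, q2→{q1, q4, q6}, q3→{q4, q7}, q4→{q5, q8}, q6→{q5}, q7→{q5, q8}, q8→{q0, q2, q3, q8}; now {q0, q1, q2, q3, q4, q5, q6, q7, q8}.
Read 'c': q0→{q0, q3, q8}, q1→{q2}, q2→∅, q3→∅, q4→{q6}, q5→{q3, q6}, q6→{q1}, q7→∅, q8→{q1, q2, q4}; now {q0, q1, q2, q3, q4, q6, q8}.

{q0, q1, q2, q3, q4, q6, q8}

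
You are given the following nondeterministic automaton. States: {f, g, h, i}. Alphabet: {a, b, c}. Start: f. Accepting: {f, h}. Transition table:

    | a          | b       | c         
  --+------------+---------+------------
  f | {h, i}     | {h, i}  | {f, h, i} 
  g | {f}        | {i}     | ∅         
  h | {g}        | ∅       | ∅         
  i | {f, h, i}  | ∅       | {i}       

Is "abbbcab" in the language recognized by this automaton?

No

Start in {f}.
Read 'a': {f} → {h, i}.
Read 'b': {h, i} → ∅.
The set is empty and remains empty for the remaining 5 symbols.
The final set ∅ contains no accepting state.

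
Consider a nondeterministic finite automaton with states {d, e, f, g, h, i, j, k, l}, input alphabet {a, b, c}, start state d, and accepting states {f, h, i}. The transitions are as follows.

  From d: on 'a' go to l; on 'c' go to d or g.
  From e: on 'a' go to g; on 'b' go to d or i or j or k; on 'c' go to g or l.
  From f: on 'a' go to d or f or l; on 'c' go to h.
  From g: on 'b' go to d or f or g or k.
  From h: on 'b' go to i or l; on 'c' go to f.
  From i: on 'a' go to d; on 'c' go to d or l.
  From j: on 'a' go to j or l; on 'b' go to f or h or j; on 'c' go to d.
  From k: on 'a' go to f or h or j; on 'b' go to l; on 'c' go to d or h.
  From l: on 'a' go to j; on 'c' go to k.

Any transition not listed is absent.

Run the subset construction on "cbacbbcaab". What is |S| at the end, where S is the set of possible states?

3

Start in {d}.
Read 'c': d→{d, g}; now {d, g}.
Read 'b': d→∅, g→{d, f, g, k}; now {d, f, g, k}.
Read 'a': d→{l}, f→{d, f, l}, g→∅, k→{f, h, j}; now {d, f, h, j, l}.
Read 'c': d→{d, g}, f→{h}, h→{f}, j→{d}, l→{k}; now {d, f, g, h, k}.
Read 'b': d→∅, f→∅, g→{d, f, g, k}, h→{i, l}, k→{l}; now {d, f, g, i, k, l}.
Read 'b': d→∅, f→∅, g→{d, f, g, k}, i→∅, k→{l}, l→∅; now {d, f, g, k, l}.
Read 'c': d→{d, g}, f→{h}, g→∅, k→{d, h}, l→{k}; now {d, g, h, k}.
Read 'a': d→{l}, g→∅, h→∅, k→{f, h, j}; now {f, h, j, l}.
Read 'a': f→{d, f, l}, h→∅, j→{j, l}, l→{j}; now {d, f, j, l}.
Read 'b': d→∅, f→∅, j→{f, h, j}, l→∅; now {f, h, j}.
That set has 3 states.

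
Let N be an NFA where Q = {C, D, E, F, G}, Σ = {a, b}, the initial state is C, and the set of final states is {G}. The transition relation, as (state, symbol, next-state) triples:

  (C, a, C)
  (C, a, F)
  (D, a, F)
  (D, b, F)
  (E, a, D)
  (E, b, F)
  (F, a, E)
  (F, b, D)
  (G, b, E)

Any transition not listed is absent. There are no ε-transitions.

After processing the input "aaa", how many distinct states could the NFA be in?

Start in {C}.
Read 'a': C→{C, F}; now {C, F}.
Read 'a': C→{C, F}, F→{E}; now {C, E, F}.
Read 'a': C→{C, F}, E→{D}, F→{E}; now {C, D, E, F}.
That set has 4 states.

4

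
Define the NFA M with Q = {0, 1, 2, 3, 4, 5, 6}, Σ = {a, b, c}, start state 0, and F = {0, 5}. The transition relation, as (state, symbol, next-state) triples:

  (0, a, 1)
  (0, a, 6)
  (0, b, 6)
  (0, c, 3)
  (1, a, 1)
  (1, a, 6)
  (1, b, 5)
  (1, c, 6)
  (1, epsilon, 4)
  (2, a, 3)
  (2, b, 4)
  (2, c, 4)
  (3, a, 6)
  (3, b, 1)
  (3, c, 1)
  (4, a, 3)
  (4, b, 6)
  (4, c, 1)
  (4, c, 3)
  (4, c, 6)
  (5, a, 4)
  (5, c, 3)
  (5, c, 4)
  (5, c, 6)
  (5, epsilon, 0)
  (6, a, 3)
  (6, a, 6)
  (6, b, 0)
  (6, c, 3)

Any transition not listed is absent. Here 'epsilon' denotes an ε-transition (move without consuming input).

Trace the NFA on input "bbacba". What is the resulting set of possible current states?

{1, 3, 4, 6}

Start in {0}.
Read 'b': {0} → {6}.
Read 'b': {6} → {0}.
Read 'a': {0} → {1, 4, 6}.
Read 'c': {1, 4, 6} → {1, 3, 4, 6}.
Read 'b': {1, 3, 4, 6} → {0, 1, 4, 5, 6}.
Read 'a': {0, 1, 4, 5, 6} → {1, 3, 4, 6}.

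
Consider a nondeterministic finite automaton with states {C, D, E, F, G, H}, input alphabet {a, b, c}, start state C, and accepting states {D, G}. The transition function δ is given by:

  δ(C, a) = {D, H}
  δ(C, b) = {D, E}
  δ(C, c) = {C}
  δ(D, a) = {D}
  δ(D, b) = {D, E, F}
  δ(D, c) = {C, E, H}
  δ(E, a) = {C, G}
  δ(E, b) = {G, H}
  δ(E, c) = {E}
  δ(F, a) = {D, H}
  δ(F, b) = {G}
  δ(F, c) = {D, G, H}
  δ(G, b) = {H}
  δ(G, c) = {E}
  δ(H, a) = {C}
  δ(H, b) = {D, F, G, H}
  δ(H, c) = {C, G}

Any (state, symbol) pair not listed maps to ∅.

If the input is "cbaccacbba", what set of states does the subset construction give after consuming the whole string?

{C, D, G, H}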